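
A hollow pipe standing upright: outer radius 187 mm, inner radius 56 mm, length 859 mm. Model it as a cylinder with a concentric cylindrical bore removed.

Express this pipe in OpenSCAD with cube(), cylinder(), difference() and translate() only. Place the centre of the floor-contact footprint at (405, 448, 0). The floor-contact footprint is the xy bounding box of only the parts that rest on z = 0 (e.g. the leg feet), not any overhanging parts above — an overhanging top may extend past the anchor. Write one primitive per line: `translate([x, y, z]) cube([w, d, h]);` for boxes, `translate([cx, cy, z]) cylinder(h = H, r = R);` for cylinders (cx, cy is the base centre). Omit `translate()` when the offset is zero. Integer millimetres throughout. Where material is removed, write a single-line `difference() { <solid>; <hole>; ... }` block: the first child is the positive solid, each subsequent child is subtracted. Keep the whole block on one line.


difference() { translate([405, 448, 0]) cylinder(h = 859, r = 187); translate([405, 448, 0]) cylinder(h = 859, r = 56); }


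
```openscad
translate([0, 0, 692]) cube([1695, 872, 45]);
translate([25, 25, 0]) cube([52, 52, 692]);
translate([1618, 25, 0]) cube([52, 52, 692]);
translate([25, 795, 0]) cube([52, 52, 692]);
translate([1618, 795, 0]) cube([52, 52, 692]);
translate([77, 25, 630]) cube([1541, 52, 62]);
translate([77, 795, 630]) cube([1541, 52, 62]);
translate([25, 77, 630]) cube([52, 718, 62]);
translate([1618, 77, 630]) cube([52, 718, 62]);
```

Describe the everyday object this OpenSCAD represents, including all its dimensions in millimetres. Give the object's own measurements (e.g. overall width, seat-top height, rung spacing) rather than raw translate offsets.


A table: top 1695 mm (x) × 872 mm (y), 45 mm thick, upper face at z = 737 mm, on four 52×52 mm square legs, each inset 25 mm from the nearest pair of top edges from z = 0 to the bottom of the top. Four apron rails, 52 mm thick and 62 mm tall, run between adjacent legs with their top edges flush with the underside of the top and their outer faces flush with the legs' outer faces.


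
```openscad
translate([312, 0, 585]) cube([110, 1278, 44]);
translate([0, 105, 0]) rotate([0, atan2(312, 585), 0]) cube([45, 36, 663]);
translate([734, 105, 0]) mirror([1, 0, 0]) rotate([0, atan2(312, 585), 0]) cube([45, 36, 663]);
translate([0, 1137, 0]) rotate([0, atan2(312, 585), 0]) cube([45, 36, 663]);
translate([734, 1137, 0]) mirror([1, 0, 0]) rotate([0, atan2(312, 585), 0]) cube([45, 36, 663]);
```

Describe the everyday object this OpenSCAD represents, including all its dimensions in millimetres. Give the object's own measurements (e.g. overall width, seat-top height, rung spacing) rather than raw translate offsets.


A sawhorse. A 110×1278×44 mm beam (x, y, z) sits on two A-frame leg pairs. Each pair is two raked legs of 45×36 mm section (36 mm along y) splaying symmetrically in x. Each leg rises 585 mm vertically over 312 mm of horizontal reach and is 663 mm long along its own axis. Every leg's outer bottom edge rests on the floor and its outer top edge meets a bottom edge of the beam — the left legs (tilting toward +x) meet the beam's −x bottom edge, the right legs (their mirror images, tilting toward −x) meet its +x bottom edge — so the leg tops tuck under the beam, the beam's underside is 585 mm above the floor, and the feet are 734 mm apart outside-to-outside with the beam centred between them. The two leg pairs are set in 105 mm from either end of the beam.


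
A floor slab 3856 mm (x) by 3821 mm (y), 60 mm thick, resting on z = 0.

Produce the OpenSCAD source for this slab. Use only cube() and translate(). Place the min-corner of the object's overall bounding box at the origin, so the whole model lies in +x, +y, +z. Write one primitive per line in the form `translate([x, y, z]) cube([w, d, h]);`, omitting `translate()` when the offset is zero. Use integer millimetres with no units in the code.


cube([3856, 3821, 60]);


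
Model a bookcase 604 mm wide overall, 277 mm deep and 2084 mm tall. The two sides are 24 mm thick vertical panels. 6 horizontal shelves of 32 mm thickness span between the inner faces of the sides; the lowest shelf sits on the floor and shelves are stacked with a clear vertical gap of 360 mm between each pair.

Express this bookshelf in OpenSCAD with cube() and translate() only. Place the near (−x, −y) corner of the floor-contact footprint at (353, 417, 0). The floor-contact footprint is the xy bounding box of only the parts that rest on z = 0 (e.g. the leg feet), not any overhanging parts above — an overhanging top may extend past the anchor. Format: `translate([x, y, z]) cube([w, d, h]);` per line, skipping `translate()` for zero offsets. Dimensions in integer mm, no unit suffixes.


translate([353, 417, 0]) cube([24, 277, 2084]);
translate([933, 417, 0]) cube([24, 277, 2084]);
translate([377, 417, 0]) cube([556, 277, 32]);
translate([377, 417, 392]) cube([556, 277, 32]);
translate([377, 417, 784]) cube([556, 277, 32]);
translate([377, 417, 1176]) cube([556, 277, 32]);
translate([377, 417, 1568]) cube([556, 277, 32]);
translate([377, 417, 1960]) cube([556, 277, 32]);


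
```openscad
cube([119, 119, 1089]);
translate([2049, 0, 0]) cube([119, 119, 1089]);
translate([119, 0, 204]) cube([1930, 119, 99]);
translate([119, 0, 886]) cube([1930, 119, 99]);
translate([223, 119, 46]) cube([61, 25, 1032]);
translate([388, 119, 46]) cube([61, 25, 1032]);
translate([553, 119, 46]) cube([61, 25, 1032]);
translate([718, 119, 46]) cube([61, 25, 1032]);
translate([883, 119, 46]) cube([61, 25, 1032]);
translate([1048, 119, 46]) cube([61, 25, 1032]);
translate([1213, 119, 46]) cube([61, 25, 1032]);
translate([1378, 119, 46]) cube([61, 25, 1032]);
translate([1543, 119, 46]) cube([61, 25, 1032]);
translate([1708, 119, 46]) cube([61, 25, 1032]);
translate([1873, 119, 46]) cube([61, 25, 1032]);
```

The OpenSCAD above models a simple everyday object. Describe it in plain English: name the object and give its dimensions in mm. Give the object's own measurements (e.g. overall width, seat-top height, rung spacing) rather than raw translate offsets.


A fence section. Two 119×119 mm posts, 1089 mm tall, stand on the floor with a clear span of 1930 mm between their inner faces. Two horizontal rails of 119×99 mm section span the gap between the posts with their undersides at z = 204 mm and z = 886 mm, flush with the posts' −y face. 11 pickets, each 61 mm wide, 25 mm thick and 1032 mm tall, are fixed to the +y face of the rails with their bottoms at z = 46 mm, spaced across the span with a 104 mm gap after the −x post and between neighbouring pickets, with 115 mm left before the +x post.


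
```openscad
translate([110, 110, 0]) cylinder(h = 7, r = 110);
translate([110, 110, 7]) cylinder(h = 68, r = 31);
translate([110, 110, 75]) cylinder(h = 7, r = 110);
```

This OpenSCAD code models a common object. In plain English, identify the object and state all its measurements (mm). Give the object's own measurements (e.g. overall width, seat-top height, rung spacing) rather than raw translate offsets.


A spool: two coaxial disc flanges of radius 110 mm and thickness 7 mm, joined by a core cylinder of radius 31 mm and height 68 mm. The lower flange rests on z = 0 and the three cylinders share a vertical axis.


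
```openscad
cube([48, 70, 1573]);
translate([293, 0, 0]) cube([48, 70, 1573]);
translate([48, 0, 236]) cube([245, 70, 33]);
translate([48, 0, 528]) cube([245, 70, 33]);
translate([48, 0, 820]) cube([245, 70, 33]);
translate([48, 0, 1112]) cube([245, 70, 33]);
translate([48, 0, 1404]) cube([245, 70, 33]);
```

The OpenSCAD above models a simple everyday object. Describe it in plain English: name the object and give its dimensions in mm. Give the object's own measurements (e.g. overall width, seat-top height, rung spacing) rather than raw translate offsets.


A straight ladder. Two 48×70 mm vertical rails, 1573 mm tall, stand 341 mm apart (outside-to-outside) with their front faces coplanar on the −y side. 5 rungs, each 70 mm deep and 33 mm tall, span between the inner faces of the rails, front faces flush with the rails. The lowest rung's underside is at z = 236 mm and rungs are spaced 292 mm apart (underside to underside).


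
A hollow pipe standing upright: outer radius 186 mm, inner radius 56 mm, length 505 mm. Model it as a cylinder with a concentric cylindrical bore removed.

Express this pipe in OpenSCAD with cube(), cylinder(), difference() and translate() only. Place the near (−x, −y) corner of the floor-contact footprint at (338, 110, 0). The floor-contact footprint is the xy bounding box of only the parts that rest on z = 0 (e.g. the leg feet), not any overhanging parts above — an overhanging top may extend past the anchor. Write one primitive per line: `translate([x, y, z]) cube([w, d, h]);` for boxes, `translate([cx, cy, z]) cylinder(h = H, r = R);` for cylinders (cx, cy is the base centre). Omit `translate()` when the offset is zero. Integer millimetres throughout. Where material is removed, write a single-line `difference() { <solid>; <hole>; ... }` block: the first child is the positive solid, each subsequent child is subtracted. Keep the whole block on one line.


difference() { translate([524, 296, 0]) cylinder(h = 505, r = 186); translate([524, 296, 0]) cylinder(h = 505, r = 56); }


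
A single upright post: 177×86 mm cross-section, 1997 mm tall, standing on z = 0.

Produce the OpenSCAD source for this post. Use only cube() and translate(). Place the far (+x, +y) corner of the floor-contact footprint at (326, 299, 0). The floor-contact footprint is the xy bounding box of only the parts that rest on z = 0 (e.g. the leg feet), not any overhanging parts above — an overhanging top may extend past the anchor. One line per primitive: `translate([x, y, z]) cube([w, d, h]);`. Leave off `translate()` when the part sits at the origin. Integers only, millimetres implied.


translate([149, 213, 0]) cube([177, 86, 1997]);


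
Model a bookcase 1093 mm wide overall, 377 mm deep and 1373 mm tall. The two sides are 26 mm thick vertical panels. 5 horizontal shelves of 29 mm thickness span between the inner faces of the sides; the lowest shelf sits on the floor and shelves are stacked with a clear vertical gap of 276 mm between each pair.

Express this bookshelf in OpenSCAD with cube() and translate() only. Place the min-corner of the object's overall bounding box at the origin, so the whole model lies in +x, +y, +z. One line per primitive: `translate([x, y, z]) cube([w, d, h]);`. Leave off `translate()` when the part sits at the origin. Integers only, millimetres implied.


cube([26, 377, 1373]);
translate([1067, 0, 0]) cube([26, 377, 1373]);
translate([26, 0, 0]) cube([1041, 377, 29]);
translate([26, 0, 305]) cube([1041, 377, 29]);
translate([26, 0, 610]) cube([1041, 377, 29]);
translate([26, 0, 915]) cube([1041, 377, 29]);
translate([26, 0, 1220]) cube([1041, 377, 29]);


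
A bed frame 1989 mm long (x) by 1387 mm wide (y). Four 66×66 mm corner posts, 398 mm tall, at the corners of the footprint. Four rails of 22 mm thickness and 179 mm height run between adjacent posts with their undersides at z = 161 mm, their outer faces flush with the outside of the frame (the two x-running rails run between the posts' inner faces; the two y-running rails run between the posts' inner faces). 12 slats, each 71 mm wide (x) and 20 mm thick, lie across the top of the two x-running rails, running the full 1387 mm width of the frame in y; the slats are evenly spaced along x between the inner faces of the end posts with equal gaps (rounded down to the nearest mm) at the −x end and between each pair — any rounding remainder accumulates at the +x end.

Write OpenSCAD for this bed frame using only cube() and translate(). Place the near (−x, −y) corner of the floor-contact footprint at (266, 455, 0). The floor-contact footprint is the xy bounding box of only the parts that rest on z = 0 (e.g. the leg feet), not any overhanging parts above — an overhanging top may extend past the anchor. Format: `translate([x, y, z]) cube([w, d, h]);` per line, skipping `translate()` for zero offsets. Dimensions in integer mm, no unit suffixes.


translate([266, 455, 0]) cube([66, 66, 398]);
translate([266, 1776, 0]) cube([66, 66, 398]);
translate([2189, 455, 0]) cube([66, 66, 398]);
translate([2189, 1776, 0]) cube([66, 66, 398]);
translate([332, 455, 161]) cube([1857, 22, 179]);
translate([332, 1820, 161]) cube([1857, 22, 179]);
translate([266, 521, 161]) cube([22, 1255, 179]);
translate([2233, 521, 161]) cube([22, 1255, 179]);
translate([409, 455, 340]) cube([71, 1387, 20]);
translate([557, 455, 340]) cube([71, 1387, 20]);
translate([705, 455, 340]) cube([71, 1387, 20]);
translate([853, 455, 340]) cube([71, 1387, 20]);
translate([1001, 455, 340]) cube([71, 1387, 20]);
translate([1149, 455, 340]) cube([71, 1387, 20]);
translate([1297, 455, 340]) cube([71, 1387, 20]);
translate([1445, 455, 340]) cube([71, 1387, 20]);
translate([1593, 455, 340]) cube([71, 1387, 20]);
translate([1741, 455, 340]) cube([71, 1387, 20]);
translate([1889, 455, 340]) cube([71, 1387, 20]);
translate([2037, 455, 340]) cube([71, 1387, 20]);


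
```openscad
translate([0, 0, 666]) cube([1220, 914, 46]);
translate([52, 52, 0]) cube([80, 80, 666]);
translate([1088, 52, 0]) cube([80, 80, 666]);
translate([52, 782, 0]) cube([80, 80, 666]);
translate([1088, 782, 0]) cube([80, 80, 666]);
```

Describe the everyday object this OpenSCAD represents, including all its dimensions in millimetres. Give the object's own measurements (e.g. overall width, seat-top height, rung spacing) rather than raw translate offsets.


A rectangular dining table. The top is 1220×914×46 mm with its upper surface at z = 712 mm. It stands on four 80×80 mm square legs, each inset 52 mm from the nearest pair of top edges, running from the floor to the underside of the top.


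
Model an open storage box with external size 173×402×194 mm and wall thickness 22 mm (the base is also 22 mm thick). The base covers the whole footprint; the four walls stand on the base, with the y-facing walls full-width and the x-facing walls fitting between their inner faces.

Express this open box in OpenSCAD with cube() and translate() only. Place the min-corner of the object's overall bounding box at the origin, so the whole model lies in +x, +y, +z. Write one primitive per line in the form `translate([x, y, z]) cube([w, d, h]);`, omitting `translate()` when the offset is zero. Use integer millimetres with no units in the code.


cube([173, 402, 22]);
translate([0, 0, 22]) cube([173, 22, 172]);
translate([0, 380, 22]) cube([173, 22, 172]);
translate([0, 22, 22]) cube([22, 358, 172]);
translate([151, 22, 22]) cube([22, 358, 172]);


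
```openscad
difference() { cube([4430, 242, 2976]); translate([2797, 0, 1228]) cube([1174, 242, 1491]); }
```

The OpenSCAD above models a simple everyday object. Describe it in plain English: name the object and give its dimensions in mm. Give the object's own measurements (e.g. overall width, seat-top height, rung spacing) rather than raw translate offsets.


A wall 4430 mm long (x), 242 mm thick (y), 2976 mm tall, with a rectangular window opening cut through it. The opening is 1174 mm wide and 1491 mm tall; its sill is at z = 1228 mm and its near (−x) edge is 2797 mm from the wall's −x end. The opening passes through the full wall thickness.


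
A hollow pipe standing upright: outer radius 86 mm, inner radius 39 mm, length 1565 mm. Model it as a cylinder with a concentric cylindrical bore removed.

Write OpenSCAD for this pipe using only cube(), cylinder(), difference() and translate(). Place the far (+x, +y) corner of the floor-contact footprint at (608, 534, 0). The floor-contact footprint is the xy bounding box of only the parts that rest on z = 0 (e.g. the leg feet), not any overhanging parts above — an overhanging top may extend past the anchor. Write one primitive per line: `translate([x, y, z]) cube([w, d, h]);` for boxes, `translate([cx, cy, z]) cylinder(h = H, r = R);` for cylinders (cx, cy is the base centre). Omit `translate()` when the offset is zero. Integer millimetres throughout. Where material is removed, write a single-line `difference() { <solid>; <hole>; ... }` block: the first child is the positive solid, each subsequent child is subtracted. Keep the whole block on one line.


difference() { translate([522, 448, 0]) cylinder(h = 1565, r = 86); translate([522, 448, 0]) cylinder(h = 1565, r = 39); }


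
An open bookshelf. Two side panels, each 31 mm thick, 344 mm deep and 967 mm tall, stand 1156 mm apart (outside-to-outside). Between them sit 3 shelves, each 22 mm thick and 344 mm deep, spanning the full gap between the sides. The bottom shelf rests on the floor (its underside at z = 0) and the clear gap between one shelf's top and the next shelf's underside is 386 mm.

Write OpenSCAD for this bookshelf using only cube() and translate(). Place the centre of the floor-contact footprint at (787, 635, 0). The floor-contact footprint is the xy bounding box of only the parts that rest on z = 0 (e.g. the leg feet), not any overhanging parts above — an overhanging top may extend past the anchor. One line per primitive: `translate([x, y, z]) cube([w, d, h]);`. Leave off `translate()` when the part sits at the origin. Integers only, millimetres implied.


translate([209, 463, 0]) cube([31, 344, 967]);
translate([1334, 463, 0]) cube([31, 344, 967]);
translate([240, 463, 0]) cube([1094, 344, 22]);
translate([240, 463, 408]) cube([1094, 344, 22]);
translate([240, 463, 816]) cube([1094, 344, 22]);


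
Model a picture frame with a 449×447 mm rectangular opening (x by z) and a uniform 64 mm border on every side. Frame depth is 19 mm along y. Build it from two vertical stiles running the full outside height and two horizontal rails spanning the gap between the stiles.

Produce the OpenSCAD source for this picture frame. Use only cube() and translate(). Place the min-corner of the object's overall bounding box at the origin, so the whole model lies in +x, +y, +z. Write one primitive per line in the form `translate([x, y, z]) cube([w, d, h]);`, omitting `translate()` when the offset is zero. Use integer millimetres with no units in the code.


cube([64, 19, 575]);
translate([513, 0, 0]) cube([64, 19, 575]);
translate([64, 0, 0]) cube([449, 19, 64]);
translate([64, 0, 511]) cube([449, 19, 64]);


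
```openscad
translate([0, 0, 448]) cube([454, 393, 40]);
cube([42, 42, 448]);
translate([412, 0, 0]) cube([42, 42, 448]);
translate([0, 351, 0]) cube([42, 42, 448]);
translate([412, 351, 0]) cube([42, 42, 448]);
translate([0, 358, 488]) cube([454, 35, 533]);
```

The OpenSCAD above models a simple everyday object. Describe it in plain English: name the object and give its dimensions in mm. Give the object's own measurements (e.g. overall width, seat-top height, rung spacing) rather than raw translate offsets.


A chair. The seat is a 454×393×40 mm slab with its top at z = 488 mm, on four 42×42 mm corner legs (flush with the seat edges, standing on z = 0). A flat backrest 35 mm thick, 533 mm tall, spans the full seat width and rises from the seat top along its +y edge, rear face flush with the rear of the seat.


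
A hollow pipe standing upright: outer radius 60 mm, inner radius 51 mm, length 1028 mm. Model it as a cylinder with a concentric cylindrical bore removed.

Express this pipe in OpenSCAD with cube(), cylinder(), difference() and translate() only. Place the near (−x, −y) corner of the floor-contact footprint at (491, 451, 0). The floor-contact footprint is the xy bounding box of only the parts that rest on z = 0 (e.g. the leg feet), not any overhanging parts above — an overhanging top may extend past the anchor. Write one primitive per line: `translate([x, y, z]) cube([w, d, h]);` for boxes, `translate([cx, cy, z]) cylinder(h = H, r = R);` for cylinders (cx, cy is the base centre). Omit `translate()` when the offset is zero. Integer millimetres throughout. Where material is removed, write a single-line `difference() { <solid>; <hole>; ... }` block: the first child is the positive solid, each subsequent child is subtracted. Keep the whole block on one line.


difference() { translate([551, 511, 0]) cylinder(h = 1028, r = 60); translate([551, 511, 0]) cylinder(h = 1028, r = 51); }


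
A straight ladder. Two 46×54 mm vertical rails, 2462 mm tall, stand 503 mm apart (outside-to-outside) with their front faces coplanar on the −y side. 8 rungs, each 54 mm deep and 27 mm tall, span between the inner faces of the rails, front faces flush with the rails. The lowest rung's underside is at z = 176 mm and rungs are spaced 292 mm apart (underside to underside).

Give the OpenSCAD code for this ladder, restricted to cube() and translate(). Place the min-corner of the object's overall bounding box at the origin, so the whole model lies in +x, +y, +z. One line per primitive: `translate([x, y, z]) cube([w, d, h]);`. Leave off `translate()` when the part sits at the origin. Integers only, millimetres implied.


cube([46, 54, 2462]);
translate([457, 0, 0]) cube([46, 54, 2462]);
translate([46, 0, 176]) cube([411, 54, 27]);
translate([46, 0, 468]) cube([411, 54, 27]);
translate([46, 0, 760]) cube([411, 54, 27]);
translate([46, 0, 1052]) cube([411, 54, 27]);
translate([46, 0, 1344]) cube([411, 54, 27]);
translate([46, 0, 1636]) cube([411, 54, 27]);
translate([46, 0, 1928]) cube([411, 54, 27]);
translate([46, 0, 2220]) cube([411, 54, 27]);


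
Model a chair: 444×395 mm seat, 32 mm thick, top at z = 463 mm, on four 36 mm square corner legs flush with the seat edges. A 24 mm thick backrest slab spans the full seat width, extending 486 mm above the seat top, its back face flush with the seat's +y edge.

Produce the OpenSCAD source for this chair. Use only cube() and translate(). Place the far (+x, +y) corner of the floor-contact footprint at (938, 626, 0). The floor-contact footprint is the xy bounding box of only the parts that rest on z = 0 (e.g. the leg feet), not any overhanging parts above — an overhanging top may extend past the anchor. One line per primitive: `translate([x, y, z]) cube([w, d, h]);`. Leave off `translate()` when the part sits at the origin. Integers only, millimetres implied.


// leg_h = 463 - 32 = 431
translate([494, 231, 431]) cube([444, 395, 32]);
translate([494, 231, 0]) cube([36, 36, 431]);
translate([902, 231, 0]) cube([36, 36, 431]);
translate([494, 590, 0]) cube([36, 36, 431]);
translate([902, 590, 0]) cube([36, 36, 431]);
translate([494, 602, 463]) cube([444, 24, 486]);


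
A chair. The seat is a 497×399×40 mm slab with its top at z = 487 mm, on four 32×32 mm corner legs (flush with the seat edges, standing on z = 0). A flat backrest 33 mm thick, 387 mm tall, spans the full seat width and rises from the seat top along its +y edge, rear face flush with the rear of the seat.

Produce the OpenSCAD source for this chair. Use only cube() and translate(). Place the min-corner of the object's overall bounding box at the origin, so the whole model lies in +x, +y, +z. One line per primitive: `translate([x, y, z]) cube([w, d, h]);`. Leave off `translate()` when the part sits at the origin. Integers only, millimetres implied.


// leg_h = 487 - 40 = 447
translate([0, 0, 447]) cube([497, 399, 40]);
cube([32, 32, 447]);
translate([465, 0, 0]) cube([32, 32, 447]);
translate([0, 367, 0]) cube([32, 32, 447]);
translate([465, 367, 0]) cube([32, 32, 447]);
translate([0, 366, 487]) cube([497, 33, 387]);


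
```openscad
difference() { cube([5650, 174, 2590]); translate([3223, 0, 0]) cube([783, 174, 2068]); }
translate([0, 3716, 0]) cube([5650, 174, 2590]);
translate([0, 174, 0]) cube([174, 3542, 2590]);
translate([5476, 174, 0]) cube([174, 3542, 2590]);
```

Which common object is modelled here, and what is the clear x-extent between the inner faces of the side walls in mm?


A single room. The interior width is 5302 mm.

Four walls enclosing a rectangle with a door in the front wall — a room. Outside width 5650 minus two 174 mm walls gives 5302 mm.


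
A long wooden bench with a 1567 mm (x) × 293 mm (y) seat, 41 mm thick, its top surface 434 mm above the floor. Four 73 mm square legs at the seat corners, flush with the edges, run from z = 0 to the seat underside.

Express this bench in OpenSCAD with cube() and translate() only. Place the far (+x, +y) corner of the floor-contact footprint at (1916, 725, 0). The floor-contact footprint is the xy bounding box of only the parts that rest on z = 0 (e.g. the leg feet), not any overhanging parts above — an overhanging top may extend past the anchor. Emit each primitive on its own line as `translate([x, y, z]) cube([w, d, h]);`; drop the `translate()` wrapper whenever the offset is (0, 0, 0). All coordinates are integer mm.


translate([349, 432, 393]) cube([1567, 293, 41]);
translate([349, 432, 0]) cube([73, 73, 393]);
translate([349, 652, 0]) cube([73, 73, 393]);
translate([1843, 432, 0]) cube([73, 73, 393]);
translate([1843, 652, 0]) cube([73, 73, 393]);


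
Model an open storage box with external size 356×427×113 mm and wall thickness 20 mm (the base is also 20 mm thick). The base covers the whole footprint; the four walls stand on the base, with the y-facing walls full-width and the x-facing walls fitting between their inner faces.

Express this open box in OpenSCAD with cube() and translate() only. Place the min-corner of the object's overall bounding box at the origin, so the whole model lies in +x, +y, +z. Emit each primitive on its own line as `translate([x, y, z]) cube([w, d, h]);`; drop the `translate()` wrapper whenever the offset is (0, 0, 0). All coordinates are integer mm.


cube([356, 427, 20]);
translate([0, 0, 20]) cube([356, 20, 93]);
translate([0, 407, 20]) cube([356, 20, 93]);
translate([0, 20, 20]) cube([20, 387, 93]);
translate([336, 20, 20]) cube([20, 387, 93]);


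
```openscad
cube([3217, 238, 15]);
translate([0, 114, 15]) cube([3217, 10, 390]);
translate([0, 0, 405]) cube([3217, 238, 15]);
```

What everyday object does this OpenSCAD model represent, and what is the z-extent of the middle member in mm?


An I-beam. The web height is 390 mm.

Two wide flanges with a thin centred web — an I-beam. Overall 420 mm minus two 15 mm flanges gives a web of 420 − 2·15 = 390 mm.


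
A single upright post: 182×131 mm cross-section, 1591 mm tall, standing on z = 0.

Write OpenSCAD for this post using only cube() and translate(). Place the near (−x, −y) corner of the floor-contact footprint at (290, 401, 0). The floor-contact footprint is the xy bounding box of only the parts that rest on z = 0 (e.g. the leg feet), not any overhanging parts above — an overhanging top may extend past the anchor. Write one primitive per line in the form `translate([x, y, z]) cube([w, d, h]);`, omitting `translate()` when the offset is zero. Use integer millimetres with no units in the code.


translate([290, 401, 0]) cube([182, 131, 1591]);


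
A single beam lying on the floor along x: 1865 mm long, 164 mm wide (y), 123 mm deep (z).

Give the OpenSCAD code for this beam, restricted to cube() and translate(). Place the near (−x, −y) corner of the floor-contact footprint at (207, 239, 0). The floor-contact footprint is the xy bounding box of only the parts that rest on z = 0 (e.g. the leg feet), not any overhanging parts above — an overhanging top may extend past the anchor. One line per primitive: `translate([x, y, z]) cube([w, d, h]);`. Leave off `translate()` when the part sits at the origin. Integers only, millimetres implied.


translate([207, 239, 0]) cube([1865, 164, 123]);


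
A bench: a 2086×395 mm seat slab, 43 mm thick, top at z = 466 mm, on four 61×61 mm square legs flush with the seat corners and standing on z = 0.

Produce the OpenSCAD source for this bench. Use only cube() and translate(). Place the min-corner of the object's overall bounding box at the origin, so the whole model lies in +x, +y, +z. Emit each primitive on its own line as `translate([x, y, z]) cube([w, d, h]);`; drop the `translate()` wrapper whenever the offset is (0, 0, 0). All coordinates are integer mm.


translate([0, 0, 423]) cube([2086, 395, 43]);
cube([61, 61, 423]);
translate([0, 334, 0]) cube([61, 61, 423]);
translate([2025, 0, 0]) cube([61, 61, 423]);
translate([2025, 334, 0]) cube([61, 61, 423]);


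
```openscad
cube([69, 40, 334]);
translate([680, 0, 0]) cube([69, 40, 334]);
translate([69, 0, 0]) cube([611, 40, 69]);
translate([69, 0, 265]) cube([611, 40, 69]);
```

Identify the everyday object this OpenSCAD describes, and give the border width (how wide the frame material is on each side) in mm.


A picture frame. The border width is 69 mm.

Four thin pieces enclosing a rectangular opening — a picture frame. The two full-height stiles are 334 mm tall; the top rail sits at z = 265 and is 69 mm tall, so the border above the opening is 334 − 265 = 69 mm, matching the stile x-width.


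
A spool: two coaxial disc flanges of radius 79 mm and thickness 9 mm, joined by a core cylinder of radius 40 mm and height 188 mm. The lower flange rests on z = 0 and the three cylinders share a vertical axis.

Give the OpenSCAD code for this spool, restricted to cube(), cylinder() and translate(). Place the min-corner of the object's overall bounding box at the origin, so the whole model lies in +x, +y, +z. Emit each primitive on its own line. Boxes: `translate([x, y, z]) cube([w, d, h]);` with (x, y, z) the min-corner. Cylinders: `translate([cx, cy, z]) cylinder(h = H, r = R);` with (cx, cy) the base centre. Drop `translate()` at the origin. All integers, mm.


translate([79, 79, 0]) cylinder(h = 9, r = 79);
translate([79, 79, 9]) cylinder(h = 188, r = 40);
translate([79, 79, 197]) cylinder(h = 9, r = 79);


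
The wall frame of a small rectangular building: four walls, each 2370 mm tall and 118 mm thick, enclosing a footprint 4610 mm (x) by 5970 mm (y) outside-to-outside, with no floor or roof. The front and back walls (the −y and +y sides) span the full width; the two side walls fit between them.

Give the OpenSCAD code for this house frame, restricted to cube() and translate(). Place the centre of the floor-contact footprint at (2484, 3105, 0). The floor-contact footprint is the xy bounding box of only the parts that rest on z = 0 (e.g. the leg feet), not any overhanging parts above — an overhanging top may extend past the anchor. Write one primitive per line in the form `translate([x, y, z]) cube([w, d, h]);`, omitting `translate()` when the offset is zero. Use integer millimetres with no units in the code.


translate([179, 120, 0]) cube([4610, 118, 2370]);
translate([179, 5972, 0]) cube([4610, 118, 2370]);
translate([179, 238, 0]) cube([118, 5734, 2370]);
translate([4671, 238, 0]) cube([118, 5734, 2370]);


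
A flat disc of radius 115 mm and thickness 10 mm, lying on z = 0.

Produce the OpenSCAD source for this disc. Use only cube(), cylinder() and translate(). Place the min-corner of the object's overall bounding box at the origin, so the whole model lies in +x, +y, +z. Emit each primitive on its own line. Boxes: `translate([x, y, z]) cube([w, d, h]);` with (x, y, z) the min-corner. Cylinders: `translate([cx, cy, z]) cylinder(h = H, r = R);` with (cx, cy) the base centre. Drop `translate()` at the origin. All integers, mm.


translate([115, 115, 0]) cylinder(h = 10, r = 115);


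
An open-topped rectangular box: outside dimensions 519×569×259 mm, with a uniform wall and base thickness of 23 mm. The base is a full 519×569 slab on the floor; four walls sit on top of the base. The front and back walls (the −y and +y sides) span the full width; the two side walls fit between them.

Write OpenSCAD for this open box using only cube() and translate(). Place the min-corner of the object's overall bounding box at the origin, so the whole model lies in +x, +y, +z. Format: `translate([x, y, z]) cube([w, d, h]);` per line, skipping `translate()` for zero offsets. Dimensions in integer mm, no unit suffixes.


cube([519, 569, 23]);
translate([0, 0, 23]) cube([519, 23, 236]);
translate([0, 546, 23]) cube([519, 23, 236]);
translate([0, 23, 23]) cube([23, 523, 236]);
translate([496, 23, 23]) cube([23, 523, 236]);


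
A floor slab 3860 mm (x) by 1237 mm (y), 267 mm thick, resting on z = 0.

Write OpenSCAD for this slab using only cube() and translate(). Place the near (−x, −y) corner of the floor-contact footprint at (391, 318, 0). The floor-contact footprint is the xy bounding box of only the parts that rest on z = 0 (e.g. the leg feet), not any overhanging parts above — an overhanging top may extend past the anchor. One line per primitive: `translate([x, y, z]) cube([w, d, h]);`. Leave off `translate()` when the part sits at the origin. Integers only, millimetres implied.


translate([391, 318, 0]) cube([3860, 1237, 267]);


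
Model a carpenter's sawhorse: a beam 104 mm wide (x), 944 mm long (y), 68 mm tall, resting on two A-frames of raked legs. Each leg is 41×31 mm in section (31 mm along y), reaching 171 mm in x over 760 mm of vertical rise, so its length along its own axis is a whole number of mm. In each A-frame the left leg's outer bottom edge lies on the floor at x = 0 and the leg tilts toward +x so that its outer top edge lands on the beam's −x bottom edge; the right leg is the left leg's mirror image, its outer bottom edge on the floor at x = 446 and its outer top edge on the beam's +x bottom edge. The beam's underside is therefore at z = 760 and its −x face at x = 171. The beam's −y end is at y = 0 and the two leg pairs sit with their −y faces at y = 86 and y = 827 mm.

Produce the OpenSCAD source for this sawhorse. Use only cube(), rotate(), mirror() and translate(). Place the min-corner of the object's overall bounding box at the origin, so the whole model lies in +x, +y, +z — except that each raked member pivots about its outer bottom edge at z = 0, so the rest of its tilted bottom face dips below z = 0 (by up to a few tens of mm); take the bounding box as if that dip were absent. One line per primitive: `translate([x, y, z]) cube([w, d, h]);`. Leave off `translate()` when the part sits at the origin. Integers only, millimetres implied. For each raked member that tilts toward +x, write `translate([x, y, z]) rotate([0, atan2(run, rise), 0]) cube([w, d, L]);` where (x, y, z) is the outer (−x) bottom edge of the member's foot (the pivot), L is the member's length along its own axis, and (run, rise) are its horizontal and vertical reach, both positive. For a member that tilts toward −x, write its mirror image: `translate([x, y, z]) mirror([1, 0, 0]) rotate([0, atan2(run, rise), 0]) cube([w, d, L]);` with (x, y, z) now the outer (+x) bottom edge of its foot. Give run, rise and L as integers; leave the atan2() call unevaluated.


translate([171, 0, 760]) cube([104, 944, 68]);
translate([0, 86, 0]) rotate([0, atan2(171, 760), 0]) cube([41, 31, 779]);
translate([446, 86, 0]) mirror([1, 0, 0]) rotate([0, atan2(171, 760), 0]) cube([41, 31, 779]);
translate([0, 827, 0]) rotate([0, atan2(171, 760), 0]) cube([41, 31, 779]);
translate([446, 827, 0]) mirror([1, 0, 0]) rotate([0, atan2(171, 760), 0]) cube([41, 31, 779]);


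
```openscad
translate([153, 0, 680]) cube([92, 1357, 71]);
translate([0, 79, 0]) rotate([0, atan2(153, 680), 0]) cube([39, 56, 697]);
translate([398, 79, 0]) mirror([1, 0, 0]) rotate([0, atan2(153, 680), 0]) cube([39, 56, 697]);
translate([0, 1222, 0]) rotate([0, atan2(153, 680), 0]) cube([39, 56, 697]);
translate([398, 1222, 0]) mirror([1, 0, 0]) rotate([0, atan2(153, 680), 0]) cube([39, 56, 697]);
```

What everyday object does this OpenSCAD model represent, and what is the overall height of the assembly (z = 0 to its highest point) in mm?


A sawhorse. The overall height is 751 mm.

A beam across two mirrored pairs of raked legs — a sawhorse. The beam's underside is at z = 680 (matching the legs' vertical rise in atan2(153, 680)) and the beam is 71 mm tall, so its top is at 680 + 71 = 751 mm. The raked legs top out at the beam's underside, so that is the highest point.


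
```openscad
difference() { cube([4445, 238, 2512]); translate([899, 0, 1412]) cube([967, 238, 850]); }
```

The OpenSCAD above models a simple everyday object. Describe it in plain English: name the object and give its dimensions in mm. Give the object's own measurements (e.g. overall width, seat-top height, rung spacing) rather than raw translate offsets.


A wall 4445 mm long (x), 238 mm thick (y), 2512 mm tall, with a rectangular window opening cut through it. The opening is 967 mm wide and 850 mm tall; its sill is at z = 1412 mm and its near (−x) edge is 899 mm from the wall's −x end. The opening passes through the full wall thickness.


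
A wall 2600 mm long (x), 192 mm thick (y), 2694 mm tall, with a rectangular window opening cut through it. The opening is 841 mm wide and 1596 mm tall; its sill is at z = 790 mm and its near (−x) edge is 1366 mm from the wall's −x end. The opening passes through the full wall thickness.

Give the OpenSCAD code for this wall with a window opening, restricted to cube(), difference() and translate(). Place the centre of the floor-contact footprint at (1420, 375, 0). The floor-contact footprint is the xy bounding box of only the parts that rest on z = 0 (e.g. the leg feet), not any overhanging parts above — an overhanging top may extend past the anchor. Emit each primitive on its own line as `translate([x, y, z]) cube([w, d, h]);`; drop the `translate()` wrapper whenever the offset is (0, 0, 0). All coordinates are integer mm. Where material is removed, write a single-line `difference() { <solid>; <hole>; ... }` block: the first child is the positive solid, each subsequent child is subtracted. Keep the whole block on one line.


difference() { translate([120, 279, 0]) cube([2600, 192, 2694]); translate([1486, 279, 790]) cube([841, 192, 1596]); }


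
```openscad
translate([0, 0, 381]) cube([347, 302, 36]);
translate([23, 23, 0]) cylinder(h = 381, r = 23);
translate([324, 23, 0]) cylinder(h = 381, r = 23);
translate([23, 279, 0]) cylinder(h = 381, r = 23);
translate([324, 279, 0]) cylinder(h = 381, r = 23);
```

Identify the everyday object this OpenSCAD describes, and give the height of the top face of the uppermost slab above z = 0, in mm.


A stool. The seat height is 417 mm.

A 347×302×36 slab at z = 381 on four corner cylinders — a stool. The seat top is 381 + 36 = 417 mm.


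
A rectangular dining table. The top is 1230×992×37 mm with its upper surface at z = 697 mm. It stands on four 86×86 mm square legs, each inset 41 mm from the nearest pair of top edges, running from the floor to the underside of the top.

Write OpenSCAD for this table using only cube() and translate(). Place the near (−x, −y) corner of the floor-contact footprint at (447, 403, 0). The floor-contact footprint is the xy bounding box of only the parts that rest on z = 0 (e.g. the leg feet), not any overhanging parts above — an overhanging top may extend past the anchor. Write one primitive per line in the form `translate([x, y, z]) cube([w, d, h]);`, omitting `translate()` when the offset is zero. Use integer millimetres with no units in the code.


translate([406, 362, 660]) cube([1230, 992, 37]);
translate([447, 403, 0]) cube([86, 86, 660]);
translate([1509, 403, 0]) cube([86, 86, 660]);
translate([447, 1227, 0]) cube([86, 86, 660]);
translate([1509, 1227, 0]) cube([86, 86, 660]);


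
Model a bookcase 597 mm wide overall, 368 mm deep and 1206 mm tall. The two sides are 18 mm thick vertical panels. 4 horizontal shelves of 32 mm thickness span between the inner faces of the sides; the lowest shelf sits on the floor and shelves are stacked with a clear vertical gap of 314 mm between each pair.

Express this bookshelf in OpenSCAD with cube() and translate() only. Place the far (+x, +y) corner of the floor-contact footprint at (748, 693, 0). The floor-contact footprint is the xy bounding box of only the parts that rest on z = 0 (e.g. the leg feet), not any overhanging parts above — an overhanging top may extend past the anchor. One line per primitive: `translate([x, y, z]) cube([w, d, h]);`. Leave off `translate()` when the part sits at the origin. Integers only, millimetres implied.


translate([151, 325, 0]) cube([18, 368, 1206]);
translate([730, 325, 0]) cube([18, 368, 1206]);
translate([169, 325, 0]) cube([561, 368, 32]);
translate([169, 325, 346]) cube([561, 368, 32]);
translate([169, 325, 692]) cube([561, 368, 32]);
translate([169, 325, 1038]) cube([561, 368, 32]);
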